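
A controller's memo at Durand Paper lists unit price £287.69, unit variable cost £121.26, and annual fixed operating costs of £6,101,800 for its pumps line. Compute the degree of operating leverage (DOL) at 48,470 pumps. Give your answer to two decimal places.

4.11

At 48,470 units, contribution = 48,470 × £166.43 = £8,066,862.10.
Operating income = contribution − fixed costs = £8,066,862.10 − £6,101,800 = £1,965,062.10.
Degree of operating leverage = £8,066,862.10 / £1,965,062.10 = 4.1051.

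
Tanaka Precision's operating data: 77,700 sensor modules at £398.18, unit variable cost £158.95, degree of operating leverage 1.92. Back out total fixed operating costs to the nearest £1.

Total contribution margin = 77,700 × £239.23 = £18,588,171.00.
Since DOL = CM ÷ EBIT, EBIT = £18,588,171.00 ÷ 1.92 = £9,681,339.06.
And FC = contribution − EBIT = £18,588,171.00 − £9,681,339.06 = £8,906,832.

£8,906,832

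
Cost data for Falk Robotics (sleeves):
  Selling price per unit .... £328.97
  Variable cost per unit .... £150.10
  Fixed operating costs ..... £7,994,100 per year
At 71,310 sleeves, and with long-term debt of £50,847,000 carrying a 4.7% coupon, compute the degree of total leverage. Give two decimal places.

5.38

Total contribution margin = 71,310 × £178.87 = £12,755,219.70.
EBIT = £12,755,219.70 − £7,994,100 = £4,761,119.70. Interest = £2,389,809.00, so EBIT − I = £2,371,310.70.
Degree of total leverage = total CM / (EBIT − interest) = £12,755,219.70 / £2,371,310.70 = 5.3790.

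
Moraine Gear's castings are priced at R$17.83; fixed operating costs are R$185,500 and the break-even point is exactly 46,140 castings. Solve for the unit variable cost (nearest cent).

Contribution per unit must be FC / Q = R$185,500 / 46,140 = R$4.0204.
Variable cost per unit = R$17.83 − R$4.0204 = R$13.81.

R$13.81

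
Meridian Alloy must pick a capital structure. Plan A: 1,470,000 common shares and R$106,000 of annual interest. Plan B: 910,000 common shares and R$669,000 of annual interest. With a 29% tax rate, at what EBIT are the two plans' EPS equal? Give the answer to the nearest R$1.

Set EPS_A = EPS_B: (EBIT − R$106,000)(1 − 0.29) ÷ 1,470,000 = (EBIT − R$669,000)(1 − 0.29) ÷ 910,000.
Cancelling (1 − t) and cross-multiplying: 910,000·(EBIT − 106,000) = 1,470,000·(EBIT − 669,000).
Solving, EBIT = (669,000·1,470,000 − 106,000·910,000) / (1,470,000 − 910,000) = 886,970,000,000 / 560,000 = 1,583,875.00.

R$1,583,875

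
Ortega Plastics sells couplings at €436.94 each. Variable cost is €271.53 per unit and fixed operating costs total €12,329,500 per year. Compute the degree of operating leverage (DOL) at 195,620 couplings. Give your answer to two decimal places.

Contribution at this volume is 195,620 × €165.41 = €32,357,504.20.
EBIT = €32,357,504.20 − €12,329,500 = €20,028,004.20.
Degree of operating leverage = €32,357,504.20 / €20,028,004.20 = 1.6156.

1.62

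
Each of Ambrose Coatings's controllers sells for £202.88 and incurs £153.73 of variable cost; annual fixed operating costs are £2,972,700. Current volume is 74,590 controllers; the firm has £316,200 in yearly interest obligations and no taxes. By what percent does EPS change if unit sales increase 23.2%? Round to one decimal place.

+225.5%

Contribution at this volume is 74,590 × £49.15 = £3,666,098.50.
EBIT = £3,666,098.50 − £2,972,700 = £693,398.50.
Interest = £316,200.00, so EBIT − I = £377,198.50.
DCL = total CM / (EBIT − I) = £3,666,098.50 / £377,198.50 = 9.7193.
%ΔEPS = DCL × %ΔSales = 9.7193 × +23.2% = +225.5%.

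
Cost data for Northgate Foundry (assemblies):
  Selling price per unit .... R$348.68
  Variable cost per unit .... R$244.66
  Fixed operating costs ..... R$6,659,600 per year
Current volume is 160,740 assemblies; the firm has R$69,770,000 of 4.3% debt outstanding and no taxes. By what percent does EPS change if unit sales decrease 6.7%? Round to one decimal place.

-15.9%

Contribution at this volume is 160,740 × R$104.02 = R$16,720,174.80.
EBIT = R$16,720,174.80 − R$6,659,600 = R$10,060,574.80.
Interest = R$3,000,110.00, so EBIT − I = R$7,060,464.80.
Degree of combined leverage = contribution ÷ (EBIT − I) = R$16,720,174.80 ÷ R$7,060,464.80 = 2.3681.
%ΔEPS = DCL × %ΔSales = 2.3681 × -6.7% = -15.9%.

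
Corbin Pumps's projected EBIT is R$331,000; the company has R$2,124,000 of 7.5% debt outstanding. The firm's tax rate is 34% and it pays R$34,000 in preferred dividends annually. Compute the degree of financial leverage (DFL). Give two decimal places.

2.75

Annual interest charges come to R$159,300.00.
Pre-tax preferred-dividend burden = R$34,000 ÷ (1 − 0.34) = R$51,515.15.
DFL = EBIT ÷ [EBIT − I − D_p/(1−t)] = R$331,000 ÷ [R$331,000 − R$159,300.00 − R$51,515.15] = R$331,000 ÷ R$120,184.85 = 2.7541.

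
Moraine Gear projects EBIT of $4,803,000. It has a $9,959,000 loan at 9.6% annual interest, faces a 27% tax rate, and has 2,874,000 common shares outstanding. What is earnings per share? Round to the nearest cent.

$0.98

Pre-tax income = $4,803,000 − $956,064.00 = $3,846,936.00.
After tax at 27%: net income = $3,846,936.00 × 0.73 = $2,808,263.28.
EPS = $2,808,263.28 ÷ 2,874,000 = $0.98.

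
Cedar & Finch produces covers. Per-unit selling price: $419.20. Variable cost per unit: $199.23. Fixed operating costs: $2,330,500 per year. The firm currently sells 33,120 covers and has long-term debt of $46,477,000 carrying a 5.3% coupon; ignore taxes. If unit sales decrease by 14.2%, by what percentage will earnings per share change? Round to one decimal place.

Total contribution margin = 33,120 × $219.97 = $7,285,406.40.
EBIT = $7,285,406.40 − $2,330,500 = $4,954,906.40.
Interest = $2,463,281.00, so EBIT − I = $2,491,625.40.
DCL = total CM / (EBIT − I) = $7,285,406.40 / $2,491,625.40 = 2.9240.
EPS therefore changes by 2.9240 × (-14.2%) = -41.5%.

-41.5%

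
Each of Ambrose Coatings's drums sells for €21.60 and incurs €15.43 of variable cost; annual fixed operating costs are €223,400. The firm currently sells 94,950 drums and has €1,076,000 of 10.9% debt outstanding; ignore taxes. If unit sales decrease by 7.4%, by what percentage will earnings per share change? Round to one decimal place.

Total contribution margin = 94,950 × €6.17 = €585,841.50.
Operating income = contribution − fixed costs = €585,841.50 − €223,400 = €362,441.50.
Interest = €117,284.00, so EBIT − I = €245,157.50.
Degree of combined leverage = contribution ÷ (EBIT − I) = €585,841.50 ÷ €245,157.50 = 2.3897.
EPS therefore changes by 2.3897 × (-7.4%) = -17.7%.

-17.7%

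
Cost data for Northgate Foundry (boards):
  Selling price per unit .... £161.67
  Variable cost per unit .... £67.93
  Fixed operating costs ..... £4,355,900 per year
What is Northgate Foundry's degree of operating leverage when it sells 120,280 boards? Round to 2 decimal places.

Total contribution margin = 120,280 × £93.74 = £11,275,047.20.
EBIT = £11,275,047.20 − £4,355,900 = £6,919,147.20.
Degree of operating leverage = £11,275,047.20 / £6,919,147.20 = 1.6295.

1.63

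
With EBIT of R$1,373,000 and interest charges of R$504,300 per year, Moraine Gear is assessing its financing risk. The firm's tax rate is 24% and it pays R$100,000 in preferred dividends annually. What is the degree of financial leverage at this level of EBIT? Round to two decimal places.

Annual interest charges come to R$504,300.00.
Preferred dividends grossed up pre-tax: R$100,000 / (1 − 0.24) = R$131,578.95.
DFL = EBIT ÷ [EBIT − I − D_p/(1−t)] = R$1,373,000 ÷ [R$1,373,000 − R$504,300.00 − R$131,578.95] = R$1,373,000 ÷ R$737,121.05 = 1.8627.

1.86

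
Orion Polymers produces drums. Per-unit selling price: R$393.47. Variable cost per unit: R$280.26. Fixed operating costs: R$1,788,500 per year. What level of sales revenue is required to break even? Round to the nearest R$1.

R$6,216,068

CM per unit = R$393.47 − R$280.26 = R$113.21; CM ratio = R$113.21 / R$393.47 = 0.2877.
Break-even sales = FC ÷ CM ratio = R$1,788,500 × R$393.47 / R$113.21 = R$6,216,068.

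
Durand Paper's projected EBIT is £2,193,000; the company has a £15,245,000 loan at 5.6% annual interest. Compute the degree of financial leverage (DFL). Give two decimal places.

1.64

Interest = £853,720.00.
DFL = EBIT ÷ (EBIT − I) = £2,193,000 ÷ (£2,193,000 − £853,720.00) = £2,193,000 ÷ £1,339,280.00 = 1.6374.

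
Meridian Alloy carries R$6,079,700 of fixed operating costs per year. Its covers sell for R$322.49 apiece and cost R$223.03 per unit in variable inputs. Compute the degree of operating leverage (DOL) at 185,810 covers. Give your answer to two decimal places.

1.49

Contribution at this volume is 185,810 × R$99.46 = R$18,480,662.60.
EBIT = R$18,480,662.60 − R$6,079,700 = R$12,400,962.60.
So DOL = total CM / EBIT = R$18,480,662.60 / R$12,400,962.60 = 1.4903.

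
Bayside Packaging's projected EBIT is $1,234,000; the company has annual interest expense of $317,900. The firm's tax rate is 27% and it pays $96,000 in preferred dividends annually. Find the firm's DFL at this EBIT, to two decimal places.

1.57

Annual interest charges come to $317,900.00.
Pre-tax preferred-dividend burden = $96,000 ÷ (1 − 0.27) = $131,506.85.
DFL = EBIT ÷ [EBIT − I − D_p/(1−t)] = $1,234,000 ÷ [$1,234,000 − $317,900.00 − $131,506.85] = $1,234,000 ÷ $784,593.15 = 1.5728.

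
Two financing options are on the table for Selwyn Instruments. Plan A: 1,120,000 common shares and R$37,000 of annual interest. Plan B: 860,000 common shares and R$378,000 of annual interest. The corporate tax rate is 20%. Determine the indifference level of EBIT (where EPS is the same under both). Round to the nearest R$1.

R$1,505,923

At indifference, (EBIT − 37,000)(1 − t)/1,120,000 = (EBIT − 378,000)(1 − t)/860,000.
The (1 − t) factor cancels: (EBIT − 37,000) × 860,000 = (EBIT − 378,000) × 1,120,000.
Solving, EBIT = (378,000·1,120,000 − 37,000·860,000) / (1,120,000 − 860,000) = 391,540,000,000 / 260,000 = 1,505,923.08.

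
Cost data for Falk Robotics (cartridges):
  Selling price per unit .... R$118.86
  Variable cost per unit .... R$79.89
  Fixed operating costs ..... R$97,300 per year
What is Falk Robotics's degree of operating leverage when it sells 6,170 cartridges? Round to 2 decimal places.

Contribution at this volume is 6,170 × R$38.97 = R$240,444.90.
Operating income = contribution − fixed costs = R$240,444.90 − R$97,300 = R$143,144.90.
DOL = contribution ÷ EBIT = R$240,444.90 ÷ R$143,144.90 = 1.6797.

1.68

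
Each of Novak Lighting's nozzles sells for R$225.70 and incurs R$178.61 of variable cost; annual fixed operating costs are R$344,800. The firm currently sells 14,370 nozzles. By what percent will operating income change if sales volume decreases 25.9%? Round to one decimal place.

At 14,370 units, contribution = 14,370 × R$47.09 = R$676,683.30.
EBIT = R$676,683.30 − R$344,800 = R$331,883.30.
So DOL = total CM / EBIT = R$676,683.30 / R$331,883.30 = 2.0389.
Operating income changes by 2.0389 × -25.9% = -52.8%.

-52.8%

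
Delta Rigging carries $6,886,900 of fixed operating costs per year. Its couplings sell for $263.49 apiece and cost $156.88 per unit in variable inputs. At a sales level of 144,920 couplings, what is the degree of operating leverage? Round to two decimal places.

1.80

At 144,920 units, contribution = 144,920 × $106.61 = $15,449,921.20.
Operating income = contribution − fixed costs = $15,449,921.20 − $6,886,900 = $8,563,021.20.
DOL = contribution ÷ EBIT = $15,449,921.20 ÷ $8,563,021.20 = 1.8043.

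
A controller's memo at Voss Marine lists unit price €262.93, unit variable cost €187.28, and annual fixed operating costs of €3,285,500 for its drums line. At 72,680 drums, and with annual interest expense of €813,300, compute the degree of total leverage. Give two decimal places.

3.93

At 72,680 units, contribution = 72,680 × €75.65 = €5,498,242.00.
EBIT = €5,498,242.00 − €3,285,500 = €2,212,742.00. Interest = €813,300.00, so EBIT − I = €1,399,442.00.
DCL = contribution ÷ (EBIT − I) = €5,498,242.00 ÷ €1,399,442.00 = 3.9289.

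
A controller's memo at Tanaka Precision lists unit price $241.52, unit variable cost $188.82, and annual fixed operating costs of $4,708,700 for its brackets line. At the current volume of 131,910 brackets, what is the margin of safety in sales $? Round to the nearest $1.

Contribution margin per unit = $241.52 − $188.82 = $52.70. Break-even units = $4,708,700 ÷ $52.70 = 89,349.15; break-even revenue = 89,349.15 × $241.52 = $21,579,605.77.
Actual sales revenue = 131,910 × $241.52 = $31,858,903.20.
Margin of safety = $31,858,903.20 − $21,579,605.77 = $10,279,297.

$10,279,297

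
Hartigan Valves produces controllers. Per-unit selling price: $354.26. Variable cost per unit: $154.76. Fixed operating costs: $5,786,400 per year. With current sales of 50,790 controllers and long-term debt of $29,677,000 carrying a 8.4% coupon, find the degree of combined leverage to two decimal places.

Contribution at this volume is 50,790 × $199.50 = $10,132,605.00.
Subtracting fixed costs: EBIT = $10,132,605.00 − $5,786,400 = $4,346,205.00. Interest = $2,492,868.00.
DOL = $10,132,605.00 ÷ $4,346,205.00 = 2.3314; DFL = $4,346,205.00 ÷ $1,853,337.00 = 2.3451.
DCL = DOL × DFL = 2.3314 × 2.3451 = 5.4674.

5.47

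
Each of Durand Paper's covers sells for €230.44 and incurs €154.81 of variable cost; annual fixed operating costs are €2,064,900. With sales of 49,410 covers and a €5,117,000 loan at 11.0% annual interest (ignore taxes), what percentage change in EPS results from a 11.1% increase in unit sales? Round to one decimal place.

+37.4%

Total contribution margin = 49,410 × €75.63 = €3,736,878.30.
Operating income = contribution − fixed costs = €3,736,878.30 − €2,064,900 = €1,671,978.30.
After interest of €562,870.00, pre-tax earnings = €1,109,108.30.
Degree of combined leverage = contribution ÷ (EBIT − I) = €3,736,878.30 ÷ €1,109,108.30 = 3.3693.
%ΔEPS = DCL × %ΔSales = 3.3693 × +11.1% = +37.4%.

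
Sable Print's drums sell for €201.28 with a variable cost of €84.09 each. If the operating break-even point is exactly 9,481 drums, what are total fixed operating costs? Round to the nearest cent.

€1,111,078.39

Unit CM = price − variable cost = €201.28 − €84.09 = €117.19.
Since BE = FC / CM, FC = 9,481 × €117.19 = €1,111,078.39.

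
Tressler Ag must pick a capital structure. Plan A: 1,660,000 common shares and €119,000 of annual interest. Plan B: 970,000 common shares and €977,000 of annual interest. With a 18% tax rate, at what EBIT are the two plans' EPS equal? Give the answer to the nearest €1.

€2,183,174

Set EPS_A = EPS_B: (EBIT − €119,000)(1 − 0.18) ÷ 1,660,000 = (EBIT − €977,000)(1 − 0.18) ÷ 970,000.
The (1 − t) factor cancels: (EBIT − 119,000) × 970,000 = (EBIT − 977,000) × 1,660,000.
EBIT × (1,660,000 − 970,000) = 977,000 × 1,660,000 − 119,000 × 970,000 = 1,506,390,000,000, so EBIT = 1,506,390,000,000 ÷ 690,000 = 2,183,173.91.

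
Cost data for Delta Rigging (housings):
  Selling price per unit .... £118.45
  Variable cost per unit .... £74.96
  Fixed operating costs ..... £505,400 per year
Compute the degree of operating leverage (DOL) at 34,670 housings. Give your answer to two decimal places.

Total contribution margin = 34,670 × £43.49 = £1,507,798.30.
EBIT = £1,507,798.30 − £505,400 = £1,002,398.30.
Degree of operating leverage = £1,507,798.30 / £1,002,398.30 = 1.5042.

1.50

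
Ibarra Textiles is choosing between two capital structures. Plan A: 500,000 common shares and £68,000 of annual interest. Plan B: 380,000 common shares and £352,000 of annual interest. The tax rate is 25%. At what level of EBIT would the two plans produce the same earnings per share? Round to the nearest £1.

£1,251,333

At indifference, (EBIT − 68,000)(1 − t)/500,000 = (EBIT − 352,000)(1 − t)/380,000.
The (1 − t) factor cancels: (EBIT − 68,000) × 380,000 = (EBIT − 352,000) × 500,000.
Solving, EBIT = (352,000·500,000 − 68,000·380,000) / (500,000 − 380,000) = 150,160,000,000 / 120,000 = 1,251,333.33.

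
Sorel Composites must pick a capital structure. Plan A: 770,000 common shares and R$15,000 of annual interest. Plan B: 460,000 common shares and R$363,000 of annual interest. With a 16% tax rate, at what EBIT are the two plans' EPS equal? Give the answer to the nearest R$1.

Set EPS_A = EPS_B: (EBIT − R$15,000)(1 − 0.16) ÷ 770,000 = (EBIT − R$363,000)(1 − 0.16) ÷ 460,000.
The (1 − t) factor cancels: (EBIT − 15,000) × 460,000 = (EBIT − 363,000) × 770,000.
EBIT × (770,000 − 460,000) = 363,000 × 770,000 − 15,000 × 460,000 = 272,610,000,000, so EBIT = 272,610,000,000 ÷ 310,000 = 879,387.10.

R$879,387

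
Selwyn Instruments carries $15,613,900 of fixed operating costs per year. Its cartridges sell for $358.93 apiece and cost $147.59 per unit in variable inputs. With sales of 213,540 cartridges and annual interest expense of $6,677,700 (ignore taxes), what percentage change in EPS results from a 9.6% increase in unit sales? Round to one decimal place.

At 213,540 units, contribution = 213,540 × $211.34 = $45,129,543.60.
Subtracting fixed costs: EBIT = $45,129,543.60 − $15,613,900 = $29,515,643.60.
After interest of $6,677,700.00, pre-tax earnings = $22,837,943.60.
DCL = total CM / (EBIT − I) = $45,129,543.60 / $22,837,943.60 = 1.9761.
EPS therefore changes by 1.9761 × (+9.6%) = +19.0%.

+19.0%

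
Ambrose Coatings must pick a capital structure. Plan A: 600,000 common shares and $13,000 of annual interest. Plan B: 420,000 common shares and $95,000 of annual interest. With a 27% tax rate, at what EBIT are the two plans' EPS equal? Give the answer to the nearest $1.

$286,333

Set EPS_A = EPS_B: (EBIT − $13,000)(1 − 0.27) ÷ 600,000 = (EBIT − $95,000)(1 − 0.27) ÷ 420,000.
Cancelling (1 − t) and cross-multiplying: 420,000·(EBIT − 13,000) = 600,000·(EBIT − 95,000).
EBIT × (600,000 − 420,000) = 95,000 × 600,000 − 13,000 × 420,000 = 51,540,000,000, so EBIT = 51,540,000,000 ÷ 180,000 = 286,333.33.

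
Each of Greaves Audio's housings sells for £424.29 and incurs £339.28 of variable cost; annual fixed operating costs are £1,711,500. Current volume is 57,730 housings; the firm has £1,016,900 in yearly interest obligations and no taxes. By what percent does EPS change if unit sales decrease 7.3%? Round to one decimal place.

At 57,730 units, contribution = 57,730 × £85.01 = £4,907,627.30.
EBIT = £4,907,627.30 − £1,711,500 = £3,196,127.30.
After interest of £1,016,900.00, pre-tax earnings = £2,179,227.30.
Degree of combined leverage = contribution ÷ (EBIT − I) = £4,907,627.30 ÷ £2,179,227.30 = 2.2520.
%ΔEPS = DCL × %ΔSales = 2.2520 × -7.3% = -16.4%.

-16.4%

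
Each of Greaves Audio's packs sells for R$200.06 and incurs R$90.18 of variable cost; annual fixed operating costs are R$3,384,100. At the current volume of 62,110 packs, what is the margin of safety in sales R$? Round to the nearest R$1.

Contribution margin per unit = R$200.06 − R$90.18 = R$109.88. Break-even units = R$3,384,100 ÷ R$109.88 = 30,798.14; break-even revenue = 30,798.14 × R$200.06 = R$6,161,476.57.
Actual sales revenue = 62,110 × R$200.06 = R$12,425,726.60.
Margin of safety = R$12,425,726.60 − R$6,161,476.57 = R$6,264,250.

R$6,264,250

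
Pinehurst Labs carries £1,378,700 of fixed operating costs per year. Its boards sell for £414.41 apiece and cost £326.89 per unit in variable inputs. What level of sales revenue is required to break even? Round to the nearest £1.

£6,528,189

CM per unit = £414.41 − £326.89 = £87.52; CM ratio = £87.52 / £414.41 = 0.2112.
Break-even revenue = fixed costs × price ÷ CM = £1,378,700 × £414.41 ÷ £87.52 = £6,528,189.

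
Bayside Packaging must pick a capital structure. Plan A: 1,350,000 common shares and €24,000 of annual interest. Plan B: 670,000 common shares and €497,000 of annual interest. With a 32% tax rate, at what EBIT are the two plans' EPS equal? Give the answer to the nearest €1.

Set EPS_A = EPS_B: (EBIT − €24,000)(1 − 0.32) ÷ 1,350,000 = (EBIT − €497,000)(1 − 0.32) ÷ 670,000.
Cancelling (1 − t) and cross-multiplying: 670,000·(EBIT − 24,000) = 1,350,000·(EBIT − 497,000).
EBIT × (1,350,000 − 670,000) = 497,000 × 1,350,000 − 24,000 × 670,000 = 654,870,000,000, so EBIT = 654,870,000,000 ÷ 680,000 = 963,044.12.

€963,044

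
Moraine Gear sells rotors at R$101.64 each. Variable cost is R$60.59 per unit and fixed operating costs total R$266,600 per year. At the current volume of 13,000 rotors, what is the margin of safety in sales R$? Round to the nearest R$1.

R$661,217

Contribution margin per unit = R$101.64 − R$60.59 = R$41.05. Break-even units = R$266,600 ÷ R$41.05 = 6,494.52; break-even revenue = 6,494.52 × R$101.64 = R$660,102.90.
Actual sales revenue = 13,000 × R$101.64 = R$1,321,320.00.
Margin of safety = R$1,321,320.00 − R$660,102.90 = R$661,217.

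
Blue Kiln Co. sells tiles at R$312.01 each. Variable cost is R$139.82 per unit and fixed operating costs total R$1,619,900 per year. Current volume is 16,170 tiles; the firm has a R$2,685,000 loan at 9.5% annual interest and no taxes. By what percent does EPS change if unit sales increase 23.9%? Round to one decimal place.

+73.2%

Contribution at this volume is 16,170 × R$172.19 = R$2,784,312.30.
EBIT = R$2,784,312.30 − R$1,619,900 = R$1,164,412.30.
After interest of R$255,075.00, pre-tax earnings = R$909,337.30.
DCL = total CM / (EBIT − I) = R$2,784,312.30 / R$909,337.30 = 3.0619.
EPS therefore changes by 3.0619 × (+23.9%) = +73.2%.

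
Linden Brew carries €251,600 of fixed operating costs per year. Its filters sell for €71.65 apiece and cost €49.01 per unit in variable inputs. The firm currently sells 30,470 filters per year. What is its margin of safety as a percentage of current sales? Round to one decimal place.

63.5%

Unit CM = price − variable cost = €71.65 − €49.01 = €22.64. Break-even units = €251,600 ÷ €22.64 = 11,113.07; break-even revenue = 11,113.07 × €71.65 = €796,251.77.
Actual sales revenue = 30,470 × €71.65 = €2,183,175.50.
Margin of safety = (€2,183,175.50 − €796,251.77) ÷ €2,183,175.50 = 63.5%.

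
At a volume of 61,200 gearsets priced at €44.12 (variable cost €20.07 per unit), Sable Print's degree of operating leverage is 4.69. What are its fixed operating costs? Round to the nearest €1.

At 61,200 units, contribution = 61,200 × €24.05 = €1,471,860.00.
Since DOL = CM ÷ EBIT, EBIT = €1,471,860.00 ÷ 4.69 = €313,829.42.
And FC = contribution − EBIT = €1,471,860.00 − €313,829.42 = €1,158,031.

€1,158,031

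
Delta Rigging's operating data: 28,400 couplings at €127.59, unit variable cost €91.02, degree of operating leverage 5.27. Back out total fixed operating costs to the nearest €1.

Contribution at this volume is 28,400 × €36.57 = €1,038,588.00.
DOL = contribution / EBIT, so EBIT = €1,038,588.00 / 5.27 = €197,075.52.
Fixed costs = CM − EBIT = €1,038,588.00 − €197,075.52 = €841,512.

€841,512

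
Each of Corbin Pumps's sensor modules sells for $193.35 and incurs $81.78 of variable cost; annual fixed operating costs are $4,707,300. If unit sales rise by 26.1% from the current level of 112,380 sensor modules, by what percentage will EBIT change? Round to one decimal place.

+41.8%

Contribution at this volume is 112,380 × $111.57 = $12,538,236.60.
EBIT = $12,538,236.60 − $4,707,300 = $7,830,936.60.
So DOL = total CM / EBIT = $12,538,236.60 / $7,830,936.60 = 1.6011.
%ΔEBIT = DOL × %ΔSales = 1.6011 × +26.1% = +41.8%.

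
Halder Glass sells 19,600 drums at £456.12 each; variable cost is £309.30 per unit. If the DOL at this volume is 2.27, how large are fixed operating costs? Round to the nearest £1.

At 19,600 units, contribution = 19,600 × £146.82 = £2,877,672.00.
DOL = contribution / EBIT, so EBIT = £2,877,672.00 / 2.27 = £1,267,696.92.
Fixed costs = CM − EBIT = £2,877,672.00 − £1,267,696.92 = £1,609,975.

£1,609,975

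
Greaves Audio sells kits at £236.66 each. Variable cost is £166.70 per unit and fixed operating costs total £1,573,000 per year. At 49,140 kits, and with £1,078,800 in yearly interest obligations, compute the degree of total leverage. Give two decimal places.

4.37

Contribution at this volume is 49,140 × £69.96 = £3,437,834.40.
Operating income = contribution − fixed costs = £3,437,834.40 − £1,573,000 = £1,864,834.40. Interest = £1,078,800.00, so EBIT − I = £786,034.40.
DCL = contribution ÷ (EBIT − I) = £3,437,834.40 ÷ £786,034.40 = 4.3736.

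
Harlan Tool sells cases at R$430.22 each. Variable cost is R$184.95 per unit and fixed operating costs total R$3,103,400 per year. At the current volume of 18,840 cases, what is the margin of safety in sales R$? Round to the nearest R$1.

Contribution margin per unit = R$430.22 − R$184.95 = R$245.27. Break-even units = R$3,103,400 ÷ R$245.27 = 12,652.99; break-even revenue = 12,652.99 × R$430.22 = R$5,443,571.36.
Current sales = 18,840 × R$430.22 = R$8,105,344.80.
Margin of safety = R$8,105,344.80 − R$5,443,571.36 = R$2,661,773.

R$2,661,773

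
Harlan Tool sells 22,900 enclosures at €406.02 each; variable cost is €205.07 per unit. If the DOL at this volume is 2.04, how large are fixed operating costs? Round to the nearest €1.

€2,345,993

At 22,900 units, contribution = 22,900 × €200.95 = €4,601,755.00.
DOL = contribution / EBIT, so EBIT = €4,601,755.00 / 2.04 = €2,255,762.25.
Fixed costs = CM − EBIT = €4,601,755.00 − €2,255,762.25 = €2,345,993.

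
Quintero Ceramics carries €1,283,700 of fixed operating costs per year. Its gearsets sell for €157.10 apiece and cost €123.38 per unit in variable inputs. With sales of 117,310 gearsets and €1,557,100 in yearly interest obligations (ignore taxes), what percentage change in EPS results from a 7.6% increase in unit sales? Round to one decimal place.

Total contribution margin = 117,310 × €33.72 = €3,955,693.20.
Operating income = contribution − fixed costs = €3,955,693.20 − €1,283,700 = €2,671,993.20.
Interest = €1,557,100.00, so EBIT − I = €1,114,893.20.
Degree of combined leverage = contribution ÷ (EBIT − I) = €3,955,693.20 ÷ €1,114,893.20 = 3.5480.
%ΔEPS = DCL × %ΔSales = 3.5480 × +7.6% = +27.0%.

+27.0%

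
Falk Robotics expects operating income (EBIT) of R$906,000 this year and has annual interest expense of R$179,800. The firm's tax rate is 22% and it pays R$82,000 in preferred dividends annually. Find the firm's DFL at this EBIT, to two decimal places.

Interest = R$179,800.00.
Pre-tax preferred-dividend burden = R$82,000 ÷ (1 − 0.22) = R$105,128.21.
DFL = EBIT ÷ [EBIT − I − D_p/(1−t)] = R$906,000 ÷ [R$906,000 − R$179,800.00 − R$105,128.21] = R$906,000 ÷ R$621,071.79 = 1.4588.

1.46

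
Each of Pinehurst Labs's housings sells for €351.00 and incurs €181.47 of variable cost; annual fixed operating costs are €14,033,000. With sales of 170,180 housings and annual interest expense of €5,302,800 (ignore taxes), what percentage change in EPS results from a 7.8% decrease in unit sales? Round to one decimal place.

Contribution at this volume is 170,180 × €169.53 = €28,850,615.40.
Operating income = contribution − fixed costs = €28,850,615.40 − €14,033,000 = €14,817,615.40.
Interest = €5,302,800.00, so EBIT − I = €9,514,815.40.
DCL = total CM / (EBIT − I) = €28,850,615.40 / €9,514,815.40 = 3.0322.
%ΔEPS = DCL × %ΔSales = 3.0322 × -7.8% = -23.7%.

-23.7%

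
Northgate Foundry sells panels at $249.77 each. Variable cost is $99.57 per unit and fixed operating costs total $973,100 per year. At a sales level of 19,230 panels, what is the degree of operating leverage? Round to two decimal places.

1.51

Total contribution margin = 19,230 × $150.20 = $2,888,346.00.
EBIT = $2,888,346.00 − $973,100 = $1,915,246.00.
DOL = contribution ÷ EBIT = $2,888,346.00 ÷ $1,915,246.00 = 1.5081.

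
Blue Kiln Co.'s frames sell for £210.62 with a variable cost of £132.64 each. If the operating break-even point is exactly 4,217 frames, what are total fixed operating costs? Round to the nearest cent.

£328,841.66

Unit CM = price − variable cost = £210.62 − £132.64 = £77.98.
Since BE = FC / CM, FC = 4,217 × £77.98 = £328,841.66.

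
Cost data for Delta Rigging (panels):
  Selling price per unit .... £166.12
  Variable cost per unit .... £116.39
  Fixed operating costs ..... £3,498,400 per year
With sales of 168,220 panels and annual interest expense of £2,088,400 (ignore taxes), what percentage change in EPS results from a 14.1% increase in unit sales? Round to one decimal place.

+42.4%

Contribution at this volume is 168,220 × £49.73 = £8,365,580.60.
Subtracting fixed costs: EBIT = £8,365,580.60 − £3,498,400 = £4,867,180.60.
After interest of £2,088,400.00, pre-tax earnings = £2,778,780.60.
Degree of combined leverage = contribution ÷ (EBIT − I) = £8,365,580.60 ÷ £2,778,780.60 = 3.0105.
EPS therefore changes by 3.0105 × (+14.1%) = +42.4%.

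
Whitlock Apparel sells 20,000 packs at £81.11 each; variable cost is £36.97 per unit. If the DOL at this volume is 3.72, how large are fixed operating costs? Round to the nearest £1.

At 20,000 units, contribution = 20,000 × £44.14 = £882,800.00.
Since DOL = CM ÷ EBIT, EBIT = £882,800.00 ÷ 3.72 = £237,311.83.
And FC = contribution − EBIT = £882,800.00 − £237,311.83 = £645,488.

£645,488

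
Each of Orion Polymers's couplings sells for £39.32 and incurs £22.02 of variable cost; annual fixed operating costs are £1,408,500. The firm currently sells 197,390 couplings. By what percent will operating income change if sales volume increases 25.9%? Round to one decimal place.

Total contribution margin = 197,390 × £17.30 = £3,414,847.00.
Operating income = contribution − fixed costs = £3,414,847.00 − £1,408,500 = £2,006,347.00.
So DOL = total CM / EBIT = £3,414,847.00 / £2,006,347.00 = 1.7020.
So EBIT moves 1.7020 × (+25.9%) = +44.1%.

+44.1%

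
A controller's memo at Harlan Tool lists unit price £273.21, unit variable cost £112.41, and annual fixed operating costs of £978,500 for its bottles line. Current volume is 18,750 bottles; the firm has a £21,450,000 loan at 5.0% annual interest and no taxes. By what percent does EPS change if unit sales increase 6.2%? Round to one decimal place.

+19.4%

At 18,750 units, contribution = 18,750 × £160.80 = £3,015,000.00.
Subtracting fixed costs: EBIT = £3,015,000.00 − £978,500 = £2,036,500.00.
Interest = £1,072,500.00, so EBIT − I = £964,000.00.
Degree of combined leverage = contribution ÷ (EBIT − I) = £3,015,000.00 ÷ £964,000.00 = 3.1276.
EPS therefore changes by 3.1276 × (+6.2%) = +19.4%.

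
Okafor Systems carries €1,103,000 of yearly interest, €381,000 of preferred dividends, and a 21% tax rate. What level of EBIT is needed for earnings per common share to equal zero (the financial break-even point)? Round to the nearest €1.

Grossing the preferred dividend up to pre-tax terms: €381,000 / (1 − 0.21) = €482,278.48.
Financial break-even EBIT = interest + D_p ÷ (1 − t) = €1,103,000 + €482,278.48 = €1,585,278.48.

€1,585,278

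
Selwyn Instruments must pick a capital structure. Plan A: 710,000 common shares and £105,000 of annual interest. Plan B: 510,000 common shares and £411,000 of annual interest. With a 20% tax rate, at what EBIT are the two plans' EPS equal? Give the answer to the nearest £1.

At indifference, (EBIT − 105,000)(1 − t)/710,000 = (EBIT − 411,000)(1 − t)/510,000.
The (1 − t) factor cancels: (EBIT − 105,000) × 510,000 = (EBIT − 411,000) × 710,000.
Solving, EBIT = (411,000·710,000 − 105,000·510,000) / (710,000 − 510,000) = 238,260,000,000 / 200,000 = 1,191,300.00.

£1,191,300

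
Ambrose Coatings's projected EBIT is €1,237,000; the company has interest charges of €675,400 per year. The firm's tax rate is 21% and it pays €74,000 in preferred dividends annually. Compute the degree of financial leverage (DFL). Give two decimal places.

Annual interest charges come to €675,400.00.
Pre-tax preferred-dividend burden = €74,000 ÷ (1 − 0.21) = €93,670.89.
DFL = EBIT ÷ [EBIT − I − D_p/(1−t)] = €1,237,000 ÷ [€1,237,000 − €675,400.00 − €93,670.89] = €1,237,000 ÷ €467,929.11 = 2.6436.

2.64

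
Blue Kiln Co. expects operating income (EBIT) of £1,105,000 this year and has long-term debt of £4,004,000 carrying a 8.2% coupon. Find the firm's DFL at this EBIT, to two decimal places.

1.42

Interest = £328,328.00.
DFL = EBIT ÷ (EBIT − I) = £1,105,000 ÷ (£1,105,000 − £328,328.00) = £1,105,000 ÷ £776,672.00 = 1.4227.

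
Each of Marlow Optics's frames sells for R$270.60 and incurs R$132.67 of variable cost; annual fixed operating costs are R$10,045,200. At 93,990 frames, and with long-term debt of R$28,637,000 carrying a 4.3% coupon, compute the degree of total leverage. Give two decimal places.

Contribution at this volume is 93,990 × R$137.93 = R$12,964,040.70.
Operating income = contribution − fixed costs = R$12,964,040.70 − R$10,045,200 = R$2,918,840.70. Interest = R$1,231,391.00, so EBIT − I = R$1,687,449.70.
Degree of total leverage = total CM / (EBIT − interest) = R$12,964,040.70 / R$1,687,449.70 = 7.6826.

7.68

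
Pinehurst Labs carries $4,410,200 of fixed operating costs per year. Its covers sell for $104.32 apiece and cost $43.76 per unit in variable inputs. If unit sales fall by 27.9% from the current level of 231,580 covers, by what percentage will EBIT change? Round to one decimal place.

Total contribution margin = 231,580 × $60.56 = $14,024,484.80.
Subtracting fixed costs: EBIT = $14,024,484.80 − $4,410,200 = $9,614,284.80.
DOL = contribution ÷ EBIT = $14,024,484.80 ÷ $9,614,284.80 = 1.4587.
%ΔEBIT = DOL × %ΔSales = 1.4587 × -27.9% = -40.7%.

-40.7%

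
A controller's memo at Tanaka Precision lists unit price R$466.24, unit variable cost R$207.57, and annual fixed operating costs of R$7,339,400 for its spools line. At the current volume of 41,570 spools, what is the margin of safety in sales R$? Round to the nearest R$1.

Contribution margin per unit = R$466.24 − R$207.57 = R$258.67. Break-even units = R$7,339,400 ÷ R$258.67 = 28,373.60; break-even revenue = 28,373.60 × R$466.24 = R$13,228,908.86.
Actual sales revenue = 41,570 × R$466.24 = R$19,381,596.80.
Margin of safety = R$19,381,596.80 − R$13,228,908.86 = R$6,152,688.

R$6,152,688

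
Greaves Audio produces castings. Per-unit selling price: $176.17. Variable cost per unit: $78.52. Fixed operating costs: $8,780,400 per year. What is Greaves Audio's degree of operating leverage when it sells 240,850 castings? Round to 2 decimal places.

At 240,850 units, contribution = 240,850 × $97.65 = $23,519,002.50.
Operating income = contribution − fixed costs = $23,519,002.50 − $8,780,400 = $14,738,602.50.
DOL = contribution ÷ EBIT = $23,519,002.50 ÷ $14,738,602.50 = 1.5957.

1.60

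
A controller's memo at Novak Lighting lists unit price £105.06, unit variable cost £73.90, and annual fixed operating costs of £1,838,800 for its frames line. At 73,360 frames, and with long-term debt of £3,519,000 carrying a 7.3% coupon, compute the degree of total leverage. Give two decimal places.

At 73,360 units, contribution = 73,360 × £31.16 = £2,285,897.60.
Operating income = contribution − fixed costs = £2,285,897.60 − £1,838,800 = £447,097.60. Interest = £256,887.00.
DOL = £2,285,897.60 ÷ £447,097.60 = 5.1127; DFL = £447,097.60 ÷ £190,210.60 = 2.3505.
DCL = DOL × DFL = 5.1127 × 2.3505 = 12.0174.

12.02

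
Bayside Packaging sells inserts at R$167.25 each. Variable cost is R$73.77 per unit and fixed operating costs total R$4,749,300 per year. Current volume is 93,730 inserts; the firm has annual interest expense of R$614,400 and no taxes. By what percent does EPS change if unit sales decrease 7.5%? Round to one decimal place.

Contribution at this volume is 93,730 × R$93.48 = R$8,761,880.40.
Operating income = contribution − fixed costs = R$8,761,880.40 − R$4,749,300 = R$4,012,580.40.
Interest = R$614,400.00, so EBIT − I = R$3,398,180.40.
DCL = total CM / (EBIT − I) = R$8,761,880.40 / R$3,398,180.40 = 2.5784.
%ΔEPS = DCL × %ΔSales = 2.5784 × -7.5% = -19.3%.

-19.3%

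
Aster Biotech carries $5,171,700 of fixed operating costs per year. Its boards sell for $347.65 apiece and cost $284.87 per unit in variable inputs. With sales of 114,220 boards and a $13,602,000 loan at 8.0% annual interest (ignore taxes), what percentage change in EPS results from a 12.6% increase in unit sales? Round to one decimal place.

+99.2%

Total contribution margin = 114,220 × $62.78 = $7,170,731.60.
EBIT = $7,170,731.60 − $5,171,700 = $1,999,031.60.
After interest of $1,088,160.00, pre-tax earnings = $910,871.60.
Degree of combined leverage = contribution ÷ (EBIT − I) = $7,170,731.60 ÷ $910,871.60 = 7.8724.
EPS therefore changes by 7.8724 × (+12.6%) = +99.2%.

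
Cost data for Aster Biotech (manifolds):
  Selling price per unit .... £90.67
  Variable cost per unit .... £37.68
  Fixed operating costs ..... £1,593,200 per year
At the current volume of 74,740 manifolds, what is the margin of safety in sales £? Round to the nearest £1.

£4,050,587

Each unit contributes £90.67 − £37.68 = £52.99. Break-even units = £1,593,200 ÷ £52.99 = 30,066.05; break-even revenue = 30,066.05 × £90.67 = £2,726,088.77.
Current sales = 74,740 × £90.67 = £6,776,675.80.
Margin of safety = £6,776,675.80 − £2,726,088.77 = £4,050,587.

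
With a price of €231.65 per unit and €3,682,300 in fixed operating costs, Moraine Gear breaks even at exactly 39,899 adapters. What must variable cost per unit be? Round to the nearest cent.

€139.36

At break-even, FC = Q × (P − VC), so P − VC = €3,682,300 ÷ 39,899 = €92.2905.
Hence VC = price − CM = €231.65 − €92.2905 = €139.36.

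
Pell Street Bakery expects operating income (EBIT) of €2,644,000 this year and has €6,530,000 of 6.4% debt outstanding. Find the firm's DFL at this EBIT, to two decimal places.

1.19

Annual interest charges come to €417,920.00.
DFL = EBIT ÷ (EBIT − I) = €2,644,000 ÷ (€2,644,000 − €417,920.00) = €2,644,000 ÷ €2,226,080.00 = 1.1877.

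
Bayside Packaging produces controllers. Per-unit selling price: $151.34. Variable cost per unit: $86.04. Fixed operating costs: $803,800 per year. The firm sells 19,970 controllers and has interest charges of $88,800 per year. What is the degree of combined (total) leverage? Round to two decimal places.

At 19,970 units, contribution = 19,970 × $65.30 = $1,304,041.00.
Subtracting fixed costs: EBIT = $1,304,041.00 − $803,800 = $500,241.00. Interest = $88,800.00.
DOL = $1,304,041.00 ÷ $500,241.00 = 2.6068; DFL = $500,241.00 ÷ $411,441.00 = 1.2158.
Combined leverage = 2.6068 × 1.2158 = 3.1693.

3.17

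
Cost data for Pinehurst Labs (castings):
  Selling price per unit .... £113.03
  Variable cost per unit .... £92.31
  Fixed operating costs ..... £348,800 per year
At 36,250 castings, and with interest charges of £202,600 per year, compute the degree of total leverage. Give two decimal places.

3.76

Total contribution margin = 36,250 × £20.72 = £751,100.00.
EBIT = £751,100.00 − £348,800 = £402,300.00. Interest = £202,600.00.
DOL = £751,100.00 ÷ £402,300.00 = 1.8670; DFL = £402,300.00 ÷ £199,700.00 = 2.0145.
Combined leverage = 1.8670 × 2.0145 = 3.7611.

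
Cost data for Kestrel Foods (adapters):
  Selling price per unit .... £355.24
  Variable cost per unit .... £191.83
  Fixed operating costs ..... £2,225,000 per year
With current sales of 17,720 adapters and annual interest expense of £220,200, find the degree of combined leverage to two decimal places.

Total contribution margin = 17,720 × £163.41 = £2,895,625.20.
EBIT = £2,895,625.20 − £2,225,000 = £670,625.20. Interest = £220,200.00, so EBIT − I = £450,425.20.
Degree of total leverage = total CM / (EBIT − interest) = £2,895,625.20 / £450,425.20 = 6.4286.

6.43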